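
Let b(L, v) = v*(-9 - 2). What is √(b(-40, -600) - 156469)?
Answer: I*√149869 ≈ 387.13*I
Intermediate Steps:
b(L, v) = -11*v (b(L, v) = v*(-11) = -11*v)
√(b(-40, -600) - 156469) = √(-11*(-600) - 156469) = √(6600 - 156469) = √(-149869) = I*√149869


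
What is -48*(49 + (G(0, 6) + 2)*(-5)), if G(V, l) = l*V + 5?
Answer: -672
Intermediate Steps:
G(V, l) = 5 + V*l (G(V, l) = V*l + 5 = 5 + V*l)
-48*(49 + (G(0, 6) + 2)*(-5)) = -48*(49 + ((5 + 0*6) + 2)*(-5)) = -48*(49 + ((5 + 0) + 2)*(-5)) = -48*(49 + (5 + 2)*(-5)) = -48*(49 + 7*(-5)) = -48*(49 - 35) = -48*14 = -672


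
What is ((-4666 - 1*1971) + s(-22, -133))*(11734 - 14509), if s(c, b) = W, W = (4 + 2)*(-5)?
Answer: 18500925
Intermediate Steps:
W = -30 (W = 6*(-5) = -30)
s(c, b) = -30
((-4666 - 1*1971) + s(-22, -133))*(11734 - 14509) = ((-4666 - 1*1971) - 30)*(11734 - 14509) = ((-4666 - 1971) - 30)*(-2775) = (-6637 - 30)*(-2775) = -6667*(-2775) = 18500925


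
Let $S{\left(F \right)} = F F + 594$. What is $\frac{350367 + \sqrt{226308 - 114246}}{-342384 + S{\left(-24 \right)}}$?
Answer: $- \frac{116789}{113738} - \frac{\sqrt{112062}}{341214} \approx -1.0278$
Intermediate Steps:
$S{\left(F \right)} = 594 + F^{2}$ ($S{\left(F \right)} = F^{2} + 594 = 594 + F^{2}$)
$\frac{350367 + \sqrt{226308 - 114246}}{-342384 + S{\left(-24 \right)}} = \frac{350367 + \sqrt{226308 - 114246}}{-342384 + \left(594 + \left(-24\right)^{2}\right)} = \frac{350367 + \sqrt{112062}}{-342384 + \left(594 + 576\right)} = \frac{350367 + \sqrt{112062}}{-342384 + 1170} = \frac{350367 + \sqrt{112062}}{-341214} = \left(350367 + \sqrt{112062}\right) \left(- \frac{1}{341214}\right) = - \frac{116789}{113738} - \frac{\sqrt{112062}}{341214}$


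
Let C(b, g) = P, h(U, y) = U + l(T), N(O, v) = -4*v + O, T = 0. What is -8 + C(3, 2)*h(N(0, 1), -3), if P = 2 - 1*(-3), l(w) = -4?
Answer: -48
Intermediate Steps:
N(O, v) = O - 4*v
h(U, y) = -4 + U (h(U, y) = U - 4 = -4 + U)
P = 5 (P = 2 + 3 = 5)
C(b, g) = 5
-8 + C(3, 2)*h(N(0, 1), -3) = -8 + 5*(-4 + (0 - 4*1)) = -8 + 5*(-4 + (0 - 4)) = -8 + 5*(-4 - 4) = -8 + 5*(-8) = -8 - 40 = -48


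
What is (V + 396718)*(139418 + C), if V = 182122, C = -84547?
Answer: 31761529640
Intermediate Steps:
(V + 396718)*(139418 + C) = (182122 + 396718)*(139418 - 84547) = 578840*54871 = 31761529640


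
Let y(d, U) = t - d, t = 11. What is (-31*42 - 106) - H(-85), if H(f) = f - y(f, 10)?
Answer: -1227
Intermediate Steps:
y(d, U) = 11 - d
H(f) = -11 + 2*f (H(f) = f - (11 - f) = f + (-11 + f) = -11 + 2*f)
(-31*42 - 106) - H(-85) = (-31*42 - 106) - (-11 + 2*(-85)) = (-1302 - 106) - (-11 - 170) = -1408 - 1*(-181) = -1408 + 181 = -1227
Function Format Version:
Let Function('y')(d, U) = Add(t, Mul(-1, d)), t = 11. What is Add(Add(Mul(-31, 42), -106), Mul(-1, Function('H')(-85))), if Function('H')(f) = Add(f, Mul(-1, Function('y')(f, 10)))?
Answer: -1227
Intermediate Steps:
Function('y')(d, U) = Add(11, Mul(-1, d))
Function('H')(f) = Add(-11, Mul(2, f)) (Function('H')(f) = Add(f, Mul(-1, Add(11, Mul(-1, f)))) = Add(f, Add(-11, f)) = Add(-11, Mul(2, f)))
Add(Add(Mul(-31, 42), -106), Mul(-1, Function('H')(-85))) = Add(Add(Mul(-31, 42), -106), Mul(-1, Add(-11, Mul(2, -85)))) = Add(Add(-1302, -106), Mul(-1, Add(-11, -170))) = Add(-1408, Mul(-1, -181)) = Add(-1408, 181) = -1227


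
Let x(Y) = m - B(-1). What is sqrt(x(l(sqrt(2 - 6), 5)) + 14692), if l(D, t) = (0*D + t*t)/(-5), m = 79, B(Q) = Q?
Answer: 2*sqrt(3693) ≈ 121.54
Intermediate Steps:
l(D, t) = -t**2/5 (l(D, t) = (0 + t**2)*(-1/5) = t**2*(-1/5) = -t**2/5)
x(Y) = 80 (x(Y) = 79 - 1*(-1) = 79 + 1 = 80)
sqrt(x(l(sqrt(2 - 6), 5)) + 14692) = sqrt(80 + 14692) = sqrt(14772) = 2*sqrt(3693)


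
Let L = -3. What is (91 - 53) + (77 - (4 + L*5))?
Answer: 126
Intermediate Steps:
(91 - 53) + (77 - (4 + L*5)) = (91 - 53) + (77 - (4 - 3*5)) = 38 + (77 - (4 - 15)) = 38 + (77 - 1*(-11)) = 38 + (77 + 11) = 38 + 88 = 126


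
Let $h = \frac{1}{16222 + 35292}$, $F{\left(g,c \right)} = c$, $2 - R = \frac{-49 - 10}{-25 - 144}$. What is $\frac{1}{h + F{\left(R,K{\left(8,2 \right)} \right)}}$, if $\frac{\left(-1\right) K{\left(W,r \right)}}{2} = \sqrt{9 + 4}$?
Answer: $- \frac{51514}{137991994191} - \frac{5307384392 \sqrt{13}}{137991994191} \approx -0.13868$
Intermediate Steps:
$K{\left(W,r \right)} = - 2 \sqrt{13}$ ($K{\left(W,r \right)} = - 2 \sqrt{9 + 4} = - 2 \sqrt{13}$)
$R = \frac{279}{169}$ ($R = 2 - \frac{-49 - 10}{-25 - 144} = 2 - - \frac{59}{-169} = 2 - \left(-59\right) \left(- \frac{1}{169}\right) = 2 - \frac{59}{169} = \frac{279}{169} \approx 1.6509$)
$h = \frac{1}{51514} \approx 1.9412 \cdot 10^{-5}$
$\frac{1}{h + F{\left(R,K{\left(8,2 \right)} \right)}} = \frac{1}{\frac{1}{51514} - 2 \sqrt{13}}$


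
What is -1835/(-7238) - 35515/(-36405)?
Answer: 64772149/52699878 ≈ 1.2291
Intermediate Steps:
-1835/(-7238) - 35515/(-36405) = -1835*(-1/7238) - 35515*(-1/36405) = 1835/7238 + 7103/7281 = 64772149/52699878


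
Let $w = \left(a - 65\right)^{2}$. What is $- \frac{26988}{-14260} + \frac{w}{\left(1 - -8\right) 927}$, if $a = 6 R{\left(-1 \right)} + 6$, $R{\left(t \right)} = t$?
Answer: $\frac{71352346}{29742795} \approx 2.399$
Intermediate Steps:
$a = 0$ ($a = 6 \left(-1\right) + 6 = -6 + 6 = 0$)
$w = 4225$ ($w = \left(0 - 65\right)^{2} = \left(-65\right)^{2} = 4225$)
$- \frac{26988}{-14260} + \frac{w}{\left(1 - -8\right) 927} = - \frac{26988}{-14260} + \frac{4225}{\left(1 - -8\right) 927} = \left(-26988\right) \left(- \frac{1}{14260}\right) + \frac{4225}{\left(1 + 8\right) 927} = \frac{6747}{3565} + \frac{4225}{9 \cdot 927} = \frac{6747}{3565} + \frac{4225}{8343} = \frac{71352346}{29742795}$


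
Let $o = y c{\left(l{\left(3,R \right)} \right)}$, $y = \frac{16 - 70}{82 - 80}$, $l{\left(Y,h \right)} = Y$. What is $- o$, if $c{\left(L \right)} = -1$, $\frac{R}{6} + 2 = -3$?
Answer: $-27$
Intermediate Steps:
$R = -30$ ($R = -12 + 6 \left(-3\right) = -12 - 18 = -30$)
$y = -27$ ($y = - \frac{54}{2} = \left(-54\right) \frac{1}{2} = -27$)
$o = 27$ ($o = \left(-27\right) \left(-1\right) = 27$)
$- o = \left(-1\right) 27 = -27$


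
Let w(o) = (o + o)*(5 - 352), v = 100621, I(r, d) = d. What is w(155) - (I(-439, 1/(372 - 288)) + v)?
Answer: -17488045/84 ≈ -2.0819e+5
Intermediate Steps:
w(o) = -694*o (w(o) = (2*o)*(-347) = -694*o)
w(155) - (I(-439, 1/(372 - 288)) + v) = -694*155 - (1/(372 - 288) + 100621) = -107570 - (1/84 + 100621) = -107570 - 1*8452165/84 = -107570 - 8452165/84 = -17488045/84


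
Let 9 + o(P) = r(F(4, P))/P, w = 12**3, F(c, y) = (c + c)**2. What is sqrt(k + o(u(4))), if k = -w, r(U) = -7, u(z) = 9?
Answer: 2*I*sqrt(3910)/3 ≈ 41.687*I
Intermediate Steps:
F(c, y) = 4*c**2 (F(c, y) = (2*c)**2 = 4*c**2)
w = 1728
o(P) = -9 - 7/P
k = -1728 (k = -1*1728 = -1728)
sqrt(k + o(u(4))) = sqrt(-1728 + (-9 - 7/9)) = sqrt(-1728 - 88/9) = sqrt(-15640/9) = 2*I*sqrt(3910)/3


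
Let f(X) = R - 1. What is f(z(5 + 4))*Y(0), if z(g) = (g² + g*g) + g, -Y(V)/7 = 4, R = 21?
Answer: -560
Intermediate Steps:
Y(V) = -28 (Y(V) = -7*4 = -28)
z(g) = g + 2*g² (z(g) = (g² + g²) + g = 2*g² + g = g + 2*g²)
f(X) = 20 (f(X) = 21 - 1 = 20)
f(z(5 + 4))*Y(0) = 20*(-28) = -560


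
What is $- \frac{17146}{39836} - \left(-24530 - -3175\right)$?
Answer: $\frac{425340317}{19918} \approx 21355.0$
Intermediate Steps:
$- \frac{17146}{39836} - \left(-24530 - -3175\right) = \left(-17146\right) \frac{1}{39836} - \left(-24530 + 3175\right) = - \frac{8573}{19918} - -21355 = - \frac{8573}{19918} + 21355 = \frac{425340317}{19918}$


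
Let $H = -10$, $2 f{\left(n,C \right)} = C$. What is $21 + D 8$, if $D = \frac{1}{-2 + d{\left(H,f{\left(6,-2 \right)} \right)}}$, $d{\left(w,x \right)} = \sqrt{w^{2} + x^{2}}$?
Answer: $\frac{2053}{97} + \frac{8 \sqrt{101}}{97} \approx 21.994$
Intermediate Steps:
$f{\left(n,C \right)} = \frac{C}{2}$
$D = \frac{1}{-2 + \sqrt{101}}$ ($D = \frac{1}{-2 + \sqrt{\left(-10\right)^{2} + \left(\frac{1}{2} \left(-2\right)\right)^{2}}} = \frac{1}{-2 + \sqrt{100 + \left(-1\right)^{2}}} = \frac{1}{-2 + \sqrt{100 + 1}} = \frac{1}{-2 + \sqrt{101}} \approx 0.12423$)
$21 + D 8 = 21 + \left(\frac{2}{97} + \frac{\sqrt{101}}{97}\right) 8 = 21 + \left(\frac{16}{97} + \frac{8 \sqrt{101}}{97}\right) = \frac{2053}{97} + \frac{8 \sqrt{101}}{97}$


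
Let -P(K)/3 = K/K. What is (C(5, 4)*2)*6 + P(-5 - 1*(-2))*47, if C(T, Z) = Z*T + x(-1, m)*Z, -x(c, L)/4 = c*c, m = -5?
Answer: -93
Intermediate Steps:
x(c, L) = -4*c**2 (x(c, L) = -4*c*c = -4*c**2)
C(T, Z) = -4*Z + T*Z (C(T, Z) = Z*T + (-4*(-1)**2)*Z = T*Z + (-4*1)*Z = T*Z - 4*Z = -4*Z + T*Z)
P(K) = -3 (P(K) = -3*K/K = -3*1 = -3)
(C(5, 4)*2)*6 + P(-5 - 1*(-2))*47 = ((4*(-4 + 5))*2)*6 - 3*47 = ((4*1)*2)*6 - 141 = (4*2)*6 - 141 = 8*6 - 141 = 48 - 141 = -93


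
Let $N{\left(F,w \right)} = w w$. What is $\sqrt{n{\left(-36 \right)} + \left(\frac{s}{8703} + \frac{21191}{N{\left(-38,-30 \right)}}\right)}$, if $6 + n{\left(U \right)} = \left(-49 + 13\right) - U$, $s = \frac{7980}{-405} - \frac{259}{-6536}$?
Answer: $\frac{\sqrt{3192976883460017814}}{426621060} \approx 4.1885$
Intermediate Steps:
$s = - \frac{3470159}{176472}$ ($s = 7980 \left(- \frac{1}{405}\right) - - \frac{259}{6536} = - \frac{532}{27} + \frac{259}{6536} = - \frac{3470159}{176472} \approx -19.664$)
$N{\left(F,w \right)} = w^{2}$
$n{\left(U \right)} = -42 - U$ ($n{\left(U \right)} = -6 - \left(36 + U\right) = -42 - U$)
$\sqrt{n{\left(-36 \right)} + \left(\frac{s}{8703} + \frac{21191}{N{\left(-38,-30 \right)}}\right)} = \sqrt{\left(-42 - -36\right) + \left(- \frac{3470159}{176472 \cdot 8703} + \frac{21191}{\left(-30\right)^{2}}\right)} = \sqrt{\left(-42 + 36\right) + \left(\left(- \frac{3470159}{176472}\right) \frac{1}{8703} + \frac{21191}{900}\right)} = \sqrt{-6 + \left(- \frac{3470159}{1535835816} + 21191 \cdot \frac{1}{900}\right)} = \sqrt{-6 + \left(- \frac{3470159}{1535835816} + \frac{21191}{900}\right)} = \sqrt{-6 + \frac{903965934271}{38395895400}} = \sqrt{\frac{673590561871}{38395895400}} = \frac{\sqrt{3192976883460017814}}{426621060}$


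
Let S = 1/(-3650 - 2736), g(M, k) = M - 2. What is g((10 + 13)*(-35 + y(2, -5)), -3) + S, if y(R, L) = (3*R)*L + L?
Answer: -10294233/6386 ≈ -1612.0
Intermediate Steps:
y(R, L) = L + 3*L*R (y(R, L) = 3*L*R + L = L + 3*L*R)
g(M, k) = -2 + M
S = -1/6386 (S = 1/(-6386) = -1/6386 ≈ -0.00015659)
g((10 + 13)*(-35 + y(2, -5)), -3) + S = (-2 + (10 + 13)*(-35 - 5*(1 + 3*2))) - 1/6386 = (-2 + 23*(-35 - 5*(1 + 6))) - 1/6386 = (-2 + 23*(-35 - 5*7)) - 1/6386 = (-2 + 23*(-35 - 35)) - 1/6386 = (-2 + 23*(-70)) - 1/6386 = (-2 - 1610) - 1/6386 = -1612 - 1/6386 = -10294233/6386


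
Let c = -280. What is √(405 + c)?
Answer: 5*√5 ≈ 11.180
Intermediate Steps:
√(405 + c) = √(405 - 280) = √125 = 5*√5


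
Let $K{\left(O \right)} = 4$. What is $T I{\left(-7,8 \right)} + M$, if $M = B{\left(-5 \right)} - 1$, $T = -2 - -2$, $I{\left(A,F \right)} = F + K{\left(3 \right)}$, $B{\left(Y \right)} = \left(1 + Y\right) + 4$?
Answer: $-1$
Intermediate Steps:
$B{\left(Y \right)} = 5 + Y$
$I{\left(A,F \right)} = 4 + F$ ($I{\left(A,F \right)} = F + 4 = 4 + F$)
$T = 0$ ($T = -2 + 2 = 0$)
$M = -1$ ($M = \left(5 - 5\right) - 1 = 0 - 1 = -1$)
$T I{\left(-7,8 \right)} + M = 0 \left(4 + 8\right) - 1 = 0 \cdot 12 - 1 = 0 - 1 = -1$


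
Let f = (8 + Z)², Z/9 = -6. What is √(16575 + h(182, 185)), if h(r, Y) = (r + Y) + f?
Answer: √19058 ≈ 138.05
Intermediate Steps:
Z = -54 (Z = 9*(-6) = -54)
f = 2116 (f = (8 - 54)² = (-46)² = 2116)
h(r, Y) = 2116 + Y + r (h(r, Y) = (r + Y) + 2116 = (Y + r) + 2116 = 2116 + Y + r)
√(16575 + h(182, 185)) = √(16575 + (2116 + 185 + 182)) = √(16575 + 2483) = √19058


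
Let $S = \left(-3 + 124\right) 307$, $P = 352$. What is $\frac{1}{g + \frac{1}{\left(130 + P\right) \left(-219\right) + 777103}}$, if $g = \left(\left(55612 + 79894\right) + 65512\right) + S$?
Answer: $\frac{671545}{159938514926} \approx 4.1988 \cdot 10^{-6}$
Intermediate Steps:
$S = 37147$ ($S = 121 \cdot 307 = 37147$)
$g = 238165$ ($g = \left(\left(55612 + 79894\right) + 65512\right) + 37147 = \left(135506 + 65512\right) + 37147 = 201018 + 37147 = 238165$)
$\frac{1}{g + \frac{1}{\left(130 + P\right) \left(-219\right) + 777103}} = \frac{1}{238165 + \frac{1}{\left(130 + 352\right) \left(-219\right) + 777103}} = \frac{1}{238165 + \frac{1}{482 \left(-219\right) + 777103}} = \frac{1}{238165 + \frac{1}{-105558 + 777103}} = \frac{1}{238165 + \frac{1}{671545}} = \frac{1}{\frac{159938514926}{671545}} = \frac{671545}{159938514926}$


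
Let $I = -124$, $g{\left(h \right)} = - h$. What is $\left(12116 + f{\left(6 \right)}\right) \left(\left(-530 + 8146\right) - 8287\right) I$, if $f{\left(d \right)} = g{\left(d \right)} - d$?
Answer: $1007101216$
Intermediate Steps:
$f{\left(d \right)} = - 2 d$ ($f{\left(d \right)} = - d - d = - 2 d$)
$\left(12116 + f{\left(6 \right)}\right) \left(\left(-530 + 8146\right) - 8287\right) I = \left(12116 - 12\right) \left(\left(-530 + 8146\right) - 8287\right) \left(-124\right) = \left(12116 - 12\right) \left(7616 - 8287\right) \left(-124\right) = 12104 \left(-671\right) \left(-124\right) = \left(-8121784\right) \left(-124\right) = 1007101216$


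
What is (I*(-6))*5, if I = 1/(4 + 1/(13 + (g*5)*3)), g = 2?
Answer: -1290/173 ≈ -7.4566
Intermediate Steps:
I = 43/173 (I = 1/(4 + 1/(13 + (2*5)*3)) = 1/(4 + 1/(13 + 10*3)) = 1/(4 + 1/(13 + 30)) = 1/(4 + 1/43) = 1/(173/43) = 43/173 ≈ 0.24855)
(I*(-6))*5 = ((43/173)*(-6))*5 = -258/173*5 = -1290/173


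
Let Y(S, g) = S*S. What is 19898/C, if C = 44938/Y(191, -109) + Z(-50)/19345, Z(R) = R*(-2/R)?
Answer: 7021257477805/434626324 ≈ 16155.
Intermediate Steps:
Y(S, g) = S²
Z(R) = -2
C = 869252648/705724945 (C = 44938/(191²) - 2/19345 = 44938/36481 - 2*1/19345 = 44938*(1/36481) - 2/19345 = 44938/36481 - 2/19345 = 869252648/705724945 ≈ 1.2317)
19898/C = 19898/(869252648/705724945) = 19898*(705724945/869252648) = 7021257477805/434626324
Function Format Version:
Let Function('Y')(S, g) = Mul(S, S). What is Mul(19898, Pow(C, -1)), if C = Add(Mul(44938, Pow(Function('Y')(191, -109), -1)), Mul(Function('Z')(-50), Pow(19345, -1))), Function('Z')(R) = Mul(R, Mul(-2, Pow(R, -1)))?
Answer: Rational(7021257477805, 434626324) ≈ 16155.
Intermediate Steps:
Function('Y')(S, g) = Pow(S, 2)
Function('Z')(R) = -2
C = Rational(869252648, 705724945) (C = Add(Mul(44938, Pow(Pow(191, 2), -1)), Mul(-2, Pow(19345, -1))) = Add(Mul(44938, Pow(36481, -1)), Mul(-2, Rational(1, 19345))) = Add(Mul(44938, Rational(1, 36481)), Rational(-2, 19345)) = Add(Rational(44938, 36481), Rational(-2, 19345)) = Rational(869252648, 705724945) ≈ 1.2317)
Mul(19898, Pow(C, -1)) = Mul(19898, Pow(Rational(869252648, 705724945), -1)) = Mul(19898, Rational(705724945, 869252648)) = Rational(7021257477805, 434626324)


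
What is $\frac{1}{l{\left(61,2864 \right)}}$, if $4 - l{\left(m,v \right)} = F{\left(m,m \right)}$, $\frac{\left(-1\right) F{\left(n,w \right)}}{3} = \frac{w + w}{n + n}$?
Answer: $\frac{1}{7} \approx 0.14286$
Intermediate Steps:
$F{\left(n,w \right)} = - \frac{3 w}{n}$ ($F{\left(n,w \right)} = - 3 \frac{w + w}{n + n} = - 3 \frac{2 w}{2 n} = - 3 \cdot 2 w \frac{1}{2 n} = - 3 \frac{w}{n} = - \frac{3 w}{n}$)
$l{\left(m,v \right)} = 7$ ($l{\left(m,v \right)} = 4 - - \frac{3 m}{m} = 4 - -3 = 4 + 3 = 7$)
$\frac{1}{l{\left(61,2864 \right)}} = \frac{1}{7}$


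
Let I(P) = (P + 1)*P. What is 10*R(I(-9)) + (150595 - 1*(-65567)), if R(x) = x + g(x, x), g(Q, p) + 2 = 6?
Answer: 216922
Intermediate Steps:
g(Q, p) = 4 (g(Q, p) = -2 + 6 = 4)
I(P) = P*(1 + P) (I(P) = (1 + P)*P = P*(1 + P))
R(x) = 4 + x (R(x) = x + 4 = 4 + x)
10*R(I(-9)) + (150595 - 1*(-65567)) = 10*(4 - 9*(1 - 9)) + (150595 - 1*(-65567)) = 10*(4 - 9*(-8)) + (150595 + 65567) = 10*(4 + 72) + 216162 = 10*76 + 216162 = 760 + 216162 = 216922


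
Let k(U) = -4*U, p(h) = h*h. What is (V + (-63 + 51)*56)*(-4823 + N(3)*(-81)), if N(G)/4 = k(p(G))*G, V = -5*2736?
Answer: -432985488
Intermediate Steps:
V = -13680
p(h) = h²
N(G) = -16*G³ (N(G) = 4*((-4*G²)*G) = 4*(-4*G³) = -16*G³)
(V + (-63 + 51)*56)*(-4823 + N(3)*(-81)) = (-13680 + (-63 + 51)*56)*(-4823 - 16*3³*(-81)) = (-13680 - 12*56)*(-4823 - 16*27*(-81)) = (-13680 - 672)*(-4823 - 432*(-81)) = -14352*(-4823 + 34992) = -14352*30169 = -432985488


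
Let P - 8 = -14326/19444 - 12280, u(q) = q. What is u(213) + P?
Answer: -117244761/9722 ≈ -12060.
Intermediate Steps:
P = -119315547/9722 (P = 8 + (-14326/19444 - 12280) = 8 + (-14326*1/19444 - 12280) = 8 + (-7163/9722 - 12280) = 8 - 119393323/9722 = -119315547/9722 ≈ -12273.)
u(213) + P = 213 - 119315547/9722 = -117244761/9722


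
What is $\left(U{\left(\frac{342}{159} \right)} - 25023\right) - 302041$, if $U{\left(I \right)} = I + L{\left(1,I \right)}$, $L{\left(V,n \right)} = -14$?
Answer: $- \frac{17335020}{53} \approx -3.2708 \cdot 10^{5}$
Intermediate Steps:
$U{\left(I \right)} = -14 + I$ ($U{\left(I \right)} = I - 14 = -14 + I$)
$\left(U{\left(\frac{342}{159} \right)} - 25023\right) - 302041 = \left(\left(-14 + \frac{342}{159}\right) - 25023\right) - 302041 = \left(\left(-14 + 342 \cdot \frac{1}{159}\right) - 25023\right) - 302041 = \left(\left(-14 + \frac{114}{53}\right) - 25023\right) - 302041 = \left(- \frac{628}{53} - 25023\right) - 302041 = - \frac{1326847}{53} - 302041 = - \frac{17335020}{53}$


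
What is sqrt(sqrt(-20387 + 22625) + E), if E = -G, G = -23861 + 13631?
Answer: sqrt(10230 + sqrt(2238)) ≈ 101.38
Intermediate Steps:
G = -10230
E = 10230 (E = -1*(-10230) = 10230)
sqrt(sqrt(-20387 + 22625) + E) = sqrt(sqrt(-20387 + 22625) + 10230) = sqrt(sqrt(2238) + 10230) = sqrt(10230 + sqrt(2238))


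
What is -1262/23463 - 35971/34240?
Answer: -887198453/803373120 ≈ -1.1043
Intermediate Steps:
-1262/23463 - 35971/34240 = -887198453/803373120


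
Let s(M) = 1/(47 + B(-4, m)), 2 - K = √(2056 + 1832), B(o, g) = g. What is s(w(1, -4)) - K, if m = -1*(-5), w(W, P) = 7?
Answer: -103/52 + 36*√3 ≈ 60.373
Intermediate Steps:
m = 5
K = 2 - 36*√3 (K = 2 - √(2056 + 1832) = 2 - √3888 = 2 - 36*√3 ≈ -60.354)
s(M) = 1/52 (s(M) = 1/(47 + 5) = 1/52)
s(w(1, -4)) - K = 1/52 - (2 - 36*√3) = 1/52 + (-2 + 36*√3) = -103/52 + 36*√3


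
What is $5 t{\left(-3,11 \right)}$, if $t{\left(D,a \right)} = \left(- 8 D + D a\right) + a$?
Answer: $10$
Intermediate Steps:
$t{\left(D,a \right)} = a - 8 D + D a$
$5 t{\left(-3,11 \right)} = 5 \left(11 - -24 - 33\right) = 5 \left(11 + 24 - 33\right) = 5 \cdot 2 = 10$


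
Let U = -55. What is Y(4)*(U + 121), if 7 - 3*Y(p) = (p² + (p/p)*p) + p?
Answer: -374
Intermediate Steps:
Y(p) = 7/3 - 2*p/3 - p²/3 (Y(p) = 7/3 - ((p² + (p/p)*p) + p)/3 = 7/3 - ((p² + 1*p) + p)/3 = 7/3 - ((p² + p) + p)/3 = 7/3 - ((p + p²) + p)/3 = 7/3 - (p² + 2*p)/3 = 7/3 + (-2*p/3 - p²/3) = 7/3 - 2*p/3 - p²/3)
Y(4)*(U + 121) = (7/3 - ⅔*4 - ⅓*4²)*(-55 + 121) = (7/3 - 8/3 - ⅓*16)*66 = (7/3 - 8/3 - 16/3)*66 = -17/3*66 = -374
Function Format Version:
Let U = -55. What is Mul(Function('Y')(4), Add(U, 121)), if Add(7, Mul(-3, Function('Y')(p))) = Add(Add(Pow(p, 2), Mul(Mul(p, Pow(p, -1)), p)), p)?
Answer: -374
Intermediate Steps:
Function('Y')(p) = Add(Rational(7, 3), Mul(Rational(-2, 3), p), Mul(Rational(-1, 3), Pow(p, 2))) (Function('Y')(p) = Add(Rational(7, 3), Mul(Rational(-1, 3), Add(Add(Pow(p, 2), Mul(Mul(p, Pow(p, -1)), p)), p))) = Add(Rational(7, 3), Mul(Rational(-1, 3), Add(Add(Pow(p, 2), Mul(1, p)), p))) = Add(Rational(7, 3), Mul(Rational(-1, 3), Add(Add(Pow(p, 2), p), p))) = Add(Rational(7, 3), Mul(Rational(-1, 3), Add(Add(p, Pow(p, 2)), p))) = Add(Rational(7, 3), Mul(Rational(-1, 3), Add(Pow(p, 2), Mul(2, p)))) = Add(Rational(7, 3), Add(Mul(Rational(-2, 3), p), Mul(Rational(-1, 3), Pow(p, 2)))) = Add(Rational(7, 3), Mul(Rational(-2, 3), p), Mul(Rational(-1, 3), Pow(p, 2))))
Mul(Function('Y')(4), Add(U, 121)) = Mul(Add(Rational(7, 3), Mul(Rational(-2, 3), 4), Mul(Rational(-1, 3), Pow(4, 2))), Add(-55, 121)) = Mul(Add(Rational(7, 3), Rational(-8, 3), Mul(Rational(-1, 3), 16)), 66) = Mul(Add(Rational(7, 3), Rational(-8, 3), Rational(-16, 3)), 66) = Mul(Rational(-17, 3), 66) = -374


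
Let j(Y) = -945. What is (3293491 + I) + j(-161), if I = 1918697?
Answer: 5211243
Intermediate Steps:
(3293491 + I) + j(-161) = (3293491 + 1918697) - 945 = 5212188 - 945 = 5211243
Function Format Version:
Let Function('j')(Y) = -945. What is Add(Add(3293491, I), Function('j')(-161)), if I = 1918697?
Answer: 5211243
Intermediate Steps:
Add(Add(3293491, I), Function('j')(-161)) = Add(Add(3293491, 1918697), -945) = Add(5212188, -945) = 5211243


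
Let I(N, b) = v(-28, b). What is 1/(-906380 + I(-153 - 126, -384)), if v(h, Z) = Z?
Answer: -1/906764 ≈ -1.1028e-6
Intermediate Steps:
I(N, b) = b
1/(-906380 + I(-153 - 126, -384)) = 1/(-906380 - 384) = 1/(-906764) = -1/906764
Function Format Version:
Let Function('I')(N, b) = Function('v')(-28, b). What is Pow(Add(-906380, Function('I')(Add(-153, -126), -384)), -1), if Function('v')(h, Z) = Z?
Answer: Rational(-1, 906764) ≈ -1.1028e-6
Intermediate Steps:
Function('I')(N, b) = b
Pow(Add(-906380, Function('I')(Add(-153, -126), -384)), -1) = Pow(Add(-906380, -384), -1) = Pow(-906764, -1) = Rational(-1, 906764)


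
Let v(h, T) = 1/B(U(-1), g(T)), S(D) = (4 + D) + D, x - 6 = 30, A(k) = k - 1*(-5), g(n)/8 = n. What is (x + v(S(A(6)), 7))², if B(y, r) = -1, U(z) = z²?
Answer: 1225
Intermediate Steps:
g(n) = 8*n
A(k) = 5 + k (A(k) = k + 5 = 5 + k)
x = 36 (x = 6 + 30 = 36)
S(D) = 4 + 2*D
v(h, T) = -1 (v(h, T) = 1/(-1) = -1)
(x + v(S(A(6)), 7))² = (36 - 1)² = 35² = 1225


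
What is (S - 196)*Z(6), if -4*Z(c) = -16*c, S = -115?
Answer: -7464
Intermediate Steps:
Z(c) = 4*c (Z(c) = -(-4)*c = 4*c)
(S - 196)*Z(6) = (-115 - 196)*(4*6) = -311*24 = -7464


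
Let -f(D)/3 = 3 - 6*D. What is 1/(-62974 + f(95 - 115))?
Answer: -1/63343 ≈ -1.5787e-5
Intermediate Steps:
f(D) = -9 + 18*D (f(D) = -3*(3 - 6*D) = -9 + 18*D)
1/(-62974 + f(95 - 115)) = 1/(-62974 + (-9 + 18*(95 - 115))) = 1/(-62974 + (-9 + 18*(-20))) = 1/(-62974 + (-9 - 360)) = 1/(-62974 - 369) = 1/(-63343) = -1/63343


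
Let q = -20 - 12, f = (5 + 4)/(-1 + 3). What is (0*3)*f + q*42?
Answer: -1344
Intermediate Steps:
f = 9/2 ≈ 4.5000
q = -32
(0*3)*f + q*42 = (0*3)*(9/2) - 32*42 = 0*(9/2) - 1344 = 0 - 1344 = -1344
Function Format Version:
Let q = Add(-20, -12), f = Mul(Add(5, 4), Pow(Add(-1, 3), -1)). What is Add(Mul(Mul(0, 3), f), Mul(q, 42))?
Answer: -1344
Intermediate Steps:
f = Rational(9, 2) (f = Mul(9, Pow(2, -1)) = Mul(9, Rational(1, 2)) = Rational(9, 2) ≈ 4.5000)
q = -32
Add(Mul(Mul(0, 3), f), Mul(q, 42)) = Add(Mul(Mul(0, 3), Rational(9, 2)), Mul(-32, 42)) = Add(Mul(0, Rational(9, 2)), -1344) = Add(0, -1344) = -1344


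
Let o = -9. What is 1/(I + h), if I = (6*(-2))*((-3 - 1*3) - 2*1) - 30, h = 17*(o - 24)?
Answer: -1/495 ≈ -0.0020202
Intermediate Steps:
h = -561 (h = 17*(-9 - 24) = 17*(-33) = -561)
I = 66 (I = -12*((-3 - 3) - 2) - 30 = -12*(-6 - 2) - 30 = -12*(-8) - 30 = 96 - 30 = 66)
1/(I + h) = 1/(66 - 561) = 1/(-495) = -1/495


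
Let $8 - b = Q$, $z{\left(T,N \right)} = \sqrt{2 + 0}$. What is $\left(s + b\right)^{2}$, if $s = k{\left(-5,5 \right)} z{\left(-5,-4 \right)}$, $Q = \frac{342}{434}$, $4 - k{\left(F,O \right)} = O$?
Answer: $\frac{2543403}{47089} - \frac{3130 \sqrt{2}}{217} \approx 33.614$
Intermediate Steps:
$k{\left(F,O \right)} = 4 - O$
$z{\left(T,N \right)} = \sqrt{2}$
$Q = \frac{171}{217}$ ($Q = 342 \cdot \frac{1}{434} = \frac{171}{217} \approx 0.78802$)
$s = - \sqrt{2}$ ($s = \left(4 - 5\right) \sqrt{2} = - \sqrt{2} \approx -1.4142$)
$b = \frac{1565}{217}$ ($b = 8 - \frac{171}{217} = \frac{1565}{217} \approx 7.212$)
$\left(s + b\right)^{2} = \left(- \sqrt{2} + \frac{1565}{217}\right)^{2} = \left(\frac{1565}{217} - \sqrt{2}\right)^{2}$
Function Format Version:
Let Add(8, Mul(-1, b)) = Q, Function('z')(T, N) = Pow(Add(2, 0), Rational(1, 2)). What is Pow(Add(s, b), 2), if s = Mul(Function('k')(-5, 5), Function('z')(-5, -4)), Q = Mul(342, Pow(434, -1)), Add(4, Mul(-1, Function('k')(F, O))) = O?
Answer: Add(Rational(2543403, 47089), Mul(Rational(-3130, 217), Pow(2, Rational(1, 2)))) ≈ 33.614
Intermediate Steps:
Function('k')(F, O) = Add(4, Mul(-1, O))
Function('z')(T, N) = Pow(2, Rational(1, 2))
Q = Rational(171, 217) (Q = Mul(342, Rational(1, 434)) = Rational(171, 217) ≈ 0.78802)
s = Mul(-1, Pow(2, Rational(1, 2))) (s = Mul(Add(4, Mul(-1, 5)), Pow(2, Rational(1, 2))) = Mul(Add(4, -5), Pow(2, Rational(1, 2))) = Mul(-1, Pow(2, Rational(1, 2))) ≈ -1.4142)
b = Rational(1565, 217) (b = Add(8, Mul(-1, Rational(171, 217))) = Add(8, Rational(-171, 217)) = Rational(1565, 217) ≈ 7.2120)
Pow(Add(s, b), 2) = Pow(Add(Mul(-1, Pow(2, Rational(1, 2))), Rational(1565, 217)), 2) = Pow(Add(Rational(1565, 217), Mul(-1, Pow(2, Rational(1, 2)))), 2)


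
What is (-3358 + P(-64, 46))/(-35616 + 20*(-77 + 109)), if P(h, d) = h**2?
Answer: -369/17488 ≈ -0.021100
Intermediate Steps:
(-3358 + P(-64, 46))/(-35616 + 20*(-77 + 109)) = (-3358 + (-64)**2)/(-35616 + 20*(-77 + 109)) = (-3358 + 4096)/(-35616 + 20*32) = 738/(-35616 + 640) = 738/(-34976) = 738*(-1/34976) = -369/17488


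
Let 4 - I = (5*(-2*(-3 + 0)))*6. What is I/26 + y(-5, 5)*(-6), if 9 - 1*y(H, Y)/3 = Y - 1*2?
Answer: -1492/13 ≈ -114.77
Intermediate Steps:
y(H, Y) = 33 - 3*Y (y(H, Y) = 27 - 3*(Y - 1*2) = 27 - 3*(Y - 2) = 27 - 3*(-2 + Y) = 27 + (6 - 3*Y) = 33 - 3*Y)
I = -176 (I = 4 - 5*(-2*(-3 + 0))*6 = 4 - 5*(-2*(-3))*6 = 4 - 5*6*6 = 4 - 30*6 = 4 - 1*180 = 4 - 180 = -176)
I/26 + y(-5, 5)*(-6) = -176/26 + (33 - 3*5)*(-6) = -176*1/26 + (33 - 15)*(-6) = -88/13 + 18*(-6) = -88/13 - 108 = -1492/13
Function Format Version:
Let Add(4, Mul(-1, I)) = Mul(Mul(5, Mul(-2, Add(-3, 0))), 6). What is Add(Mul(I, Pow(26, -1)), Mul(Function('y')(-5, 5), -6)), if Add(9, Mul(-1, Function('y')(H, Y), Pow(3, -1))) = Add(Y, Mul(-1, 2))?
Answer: Rational(-1492, 13) ≈ -114.77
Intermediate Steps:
Function('y')(H, Y) = Add(33, Mul(-3, Y)) (Function('y')(H, Y) = Add(27, Mul(-3, Add(Y, Mul(-1, 2)))) = Add(27, Mul(-3, Add(Y, -2))) = Add(27, Mul(-3, Add(-2, Y))) = Add(27, Add(6, Mul(-3, Y))) = Add(33, Mul(-3, Y)))
I = -176 (I = Add(4, Mul(-1, Mul(Mul(5, Mul(-2, Add(-3, 0))), 6))) = Add(4, Mul(-1, Mul(Mul(5, Mul(-2, -3)), 6))) = Add(4, Mul(-1, Mul(Mul(5, 6), 6))) = Add(4, Mul(-1, Mul(30, 6))) = Add(4, Mul(-1, 180)) = Add(4, -180) = -176)
Add(Mul(I, Pow(26, -1)), Mul(Function('y')(-5, 5), -6)) = Add(Mul(-176, Pow(26, -1)), Mul(Add(33, Mul(-3, 5)), -6)) = Add(Mul(-176, Rational(1, 26)), Mul(Add(33, -15), -6)) = Add(Rational(-88, 13), Mul(18, -6)) = Add(Rational(-88, 13), -108) = Rational(-1492, 13)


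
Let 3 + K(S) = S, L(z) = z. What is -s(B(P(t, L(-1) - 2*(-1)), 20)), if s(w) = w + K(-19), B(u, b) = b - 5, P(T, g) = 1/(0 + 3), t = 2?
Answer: 7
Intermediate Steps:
K(S) = -3 + S
P(T, g) = ⅓ (P(T, g) = 1/3 = ⅓)
B(u, b) = -5 + b
s(w) = -22 + w (s(w) = w + (-3 - 19) = w - 22 = -22 + w)
-s(B(P(t, L(-1) - 2*(-1)), 20)) = -(-22 + (-5 + 20)) = -(-22 + 15) = -1*(-7) = 7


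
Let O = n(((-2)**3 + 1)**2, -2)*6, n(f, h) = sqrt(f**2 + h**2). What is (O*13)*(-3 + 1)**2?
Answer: 312*sqrt(2405) ≈ 15301.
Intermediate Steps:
O = 6*sqrt(2405) (O = sqrt((((-2)**3 + 1)**2)**2 + (-2)**2)*6 = sqrt(((-8 + 1)**2)**2 + 4)*6 = sqrt(((-7)**2)**2 + 4)*6 = sqrt(49**2 + 4)*6 = sqrt(2401 + 4)*6 = sqrt(2405)*6 = 6*sqrt(2405) ≈ 294.24)
(O*13)*(-3 + 1)**2 = ((6*sqrt(2405))*13)*(-3 + 1)**2 = (78*sqrt(2405))*(-2)**2 = (78*sqrt(2405))*4 = 312*sqrt(2405)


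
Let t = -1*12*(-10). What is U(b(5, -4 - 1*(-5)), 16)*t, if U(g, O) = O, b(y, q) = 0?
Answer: 1920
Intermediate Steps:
t = 120 (t = -12*(-10) = 120)
U(b(5, -4 - 1*(-5)), 16)*t = 16*120 = 1920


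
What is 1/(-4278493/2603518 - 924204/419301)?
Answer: -363885900306/1400052714355 ≈ -0.25991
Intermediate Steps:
1/(-4278493/2603518 - 924204/419301) = 1/(-4278493*1/2603518 - 924204*1/419301) = 1/(-4278493/2603518 - 308068/139767) = 1/(-1400052714355/363885900306) = -363885900306/1400052714355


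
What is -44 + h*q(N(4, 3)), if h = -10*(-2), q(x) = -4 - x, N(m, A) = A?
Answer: -184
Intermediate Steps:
h = 20
-44 + h*q(N(4, 3)) = -44 + 20*(-4 - 1*3) = -44 + 20*(-4 - 3) = -44 + 20*(-7) = -44 - 140 = -184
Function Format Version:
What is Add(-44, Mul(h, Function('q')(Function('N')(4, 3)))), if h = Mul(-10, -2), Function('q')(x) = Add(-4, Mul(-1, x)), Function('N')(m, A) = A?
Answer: -184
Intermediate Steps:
h = 20
Add(-44, Mul(h, Function('q')(Function('N')(4, 3)))) = Add(-44, Mul(20, Add(-4, Mul(-1, 3)))) = Add(-44, Mul(20, Add(-4, -3))) = Add(-44, Mul(20, -7)) = Add(-44, -140) = -184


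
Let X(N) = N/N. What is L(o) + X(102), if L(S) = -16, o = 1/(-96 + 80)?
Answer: -15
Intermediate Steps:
X(N) = 1
o = -1/16 (o = 1/(-16) = -1/16 ≈ -0.062500)
L(o) + X(102) = -16 + 1 = -15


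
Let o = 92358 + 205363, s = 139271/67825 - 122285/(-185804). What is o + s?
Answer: 3751960746881309/12602156300 ≈ 2.9772e+5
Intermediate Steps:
s = 34171089009/12602156300 (s = 139271*(1/67825) - 122285*(-1/185804) = 139271/67825 + 122285/185804 = 34171089009/12602156300 ≈ 2.7115)
o = 297721
o + s = 297721 + 34171089009/12602156300 = 3751960746881309/12602156300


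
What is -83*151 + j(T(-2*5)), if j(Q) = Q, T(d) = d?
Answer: -12543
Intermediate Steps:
-83*151 + j(T(-2*5)) = -83*151 - 2*5 = -12533 - 10 = -12543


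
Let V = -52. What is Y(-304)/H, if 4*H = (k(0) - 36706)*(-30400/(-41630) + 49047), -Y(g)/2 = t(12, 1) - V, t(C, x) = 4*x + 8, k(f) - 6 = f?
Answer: 532864/1873403806675 ≈ 2.8444e-7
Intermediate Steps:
k(f) = 6 + f
t(C, x) = 8 + 4*x
Y(g) = -128 (Y(g) = -2*((8 + 4*1) - 1*(-52)) = -2*((8 + 4) + 52) = -2*(12 + 52) = -2*64 = -128)
H = -1873403806675/4163 (H = (((6 + 0) - 36706)*(-30400/(-41630) + 49047))/4 = ((6 - 36706)*(-30400*(-1/41630) + 49047))/4 = (-36700*(3040/4163 + 49047))/4 = (-36700*204185701/4163)/4 = (¼)*(-7493615226700/4163) = -1873403806675/4163 ≈ -4.5001e+8)
Y(-304)/H = -128/(-1873403806675/4163) = -128*(-4163/1873403806675) = 532864/1873403806675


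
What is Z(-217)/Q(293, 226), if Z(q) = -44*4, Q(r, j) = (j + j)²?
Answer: -11/12769 ≈ -0.00086146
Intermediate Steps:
Q(r, j) = 4*j² (Q(r, j) = (2*j)² = 4*j²)
Z(q) = -176
Z(-217)/Q(293, 226) = -176/(4*226²) = -176/(4*51076) = -176/204304 = -176*1/204304 = -11/12769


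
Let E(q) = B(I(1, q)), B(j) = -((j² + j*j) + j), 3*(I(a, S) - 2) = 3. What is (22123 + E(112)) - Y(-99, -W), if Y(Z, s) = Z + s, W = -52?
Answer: 22149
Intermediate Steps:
I(a, S) = 3 (I(a, S) = 2 + (⅓)*3 = 2 + 1 = 3)
B(j) = -j - 2*j² (B(j) = -((j² + j²) + j) = -(2*j² + j) = -(j + 2*j²) = -j - 2*j²)
E(q) = -21 (E(q) = -1*3*(1 + 2*3) = -1*3*(1 + 6) = -1*3*7 = -21)
(22123 + E(112)) - Y(-99, -W) = (22123 - 21) - (-99 - 1*(-52)) = 22102 - (-99 + 52) = 22102 - 1*(-47) = 22102 + 47 = 22149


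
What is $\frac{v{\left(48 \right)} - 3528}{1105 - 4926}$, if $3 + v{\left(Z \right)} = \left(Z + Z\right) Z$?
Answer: $- \frac{1077}{3821} \approx -0.28186$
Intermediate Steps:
$v{\left(Z \right)} = -3 + 2 Z^{2}$ ($v{\left(Z \right)} = -3 + \left(Z + Z\right) Z = -3 + 2 Z Z = -3 + 2 Z^{2}$)
$\frac{v{\left(48 \right)} - 3528}{1105 - 4926} = \frac{\left(-3 + 2 \cdot 48^{2}\right) - 3528}{1105 - 4926} = \frac{\left(-3 + 2 \cdot 2304\right) - 3528}{-3821} = \left(\left(-3 + 4608\right) - 3528\right) \left(- \frac{1}{3821}\right) = \left(4605 - 3528\right) \left(- \frac{1}{3821}\right) = 1077 \left(- \frac{1}{3821}\right) = - \frac{1077}{3821}$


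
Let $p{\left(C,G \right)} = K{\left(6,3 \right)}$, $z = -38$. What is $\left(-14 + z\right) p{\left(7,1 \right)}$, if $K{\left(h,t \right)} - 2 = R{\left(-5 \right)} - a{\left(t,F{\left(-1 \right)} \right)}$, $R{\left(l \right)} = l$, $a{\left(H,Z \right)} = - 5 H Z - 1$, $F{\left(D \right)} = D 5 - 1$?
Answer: $4784$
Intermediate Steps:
$F{\left(D \right)} = -1 + 5 D$ ($F{\left(D \right)} = 5 D - 1 = -1 + 5 D$)
$a{\left(H,Z \right)} = -1 - 5 H Z$ ($a{\left(H,Z \right)} = - 5 H Z - 1 = -1 - 5 H Z$)
$K{\left(h,t \right)} = -2 - 30 t$ ($K{\left(h,t \right)} = 2 - \left(4 - 5 t \left(-1 + 5 \left(-1\right)\right)\right) = 2 - \left(4 - 5 t \left(-1 - 5\right)\right) = 2 - \left(4 - 5 t \left(-6\right)\right) = 2 - \left(4 + 30 t\right) = -2 - 30 t$)
$p{\left(C,G \right)} = -92$ ($p{\left(C,G \right)} = -2 - 90 = -92$)
$\left(-14 + z\right) p{\left(7,1 \right)} = \left(-14 - 38\right) \left(-92\right) = \left(-52\right) \left(-92\right) = 4784$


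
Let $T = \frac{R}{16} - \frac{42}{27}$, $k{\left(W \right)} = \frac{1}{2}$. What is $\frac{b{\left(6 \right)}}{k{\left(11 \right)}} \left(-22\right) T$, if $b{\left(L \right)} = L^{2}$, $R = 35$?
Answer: $-1001$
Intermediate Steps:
$k{\left(W \right)} = \frac{1}{2}$
$T = \frac{91}{144}$ ($T = \frac{35}{16} - \frac{42}{27} = 35 \cdot \frac{1}{16} - \frac{14}{9} = \frac{35}{16} - \frac{14}{9} = \frac{91}{144} \approx 0.63194$)
$\frac{b{\left(6 \right)}}{k{\left(11 \right)}} \left(-22\right) T = 6^{2} \frac{1}{\frac{1}{2}} \left(-22\right) \frac{91}{144} = 36 \cdot 2 \left(-22\right) \frac{91}{144} = 72 \left(-22\right) \frac{91}{144} = \left(-1584\right) \frac{91}{144} = -1001$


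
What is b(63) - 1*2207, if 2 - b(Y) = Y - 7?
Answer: -2261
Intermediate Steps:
b(Y) = 9 - Y (b(Y) = 2 - (Y - 7) = 2 - (-7 + Y) = 2 + (7 - Y) = 9 - Y)
b(63) - 1*2207 = (9 - 1*63) - 1*2207 = (9 - 63) - 2207 = -54 - 2207 = -2261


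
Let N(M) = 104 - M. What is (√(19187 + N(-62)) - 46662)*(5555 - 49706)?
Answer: 2060173962 - 44151*√19353 ≈ 2.0540e+9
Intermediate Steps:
(√(19187 + N(-62)) - 46662)*(5555 - 49706) = (√(19187 + (104 - 1*(-62))) - 46662)*(5555 - 49706) = (√(19187 + (104 + 62)) - 46662)*(-44151) = (√(19187 + 166) - 46662)*(-44151) = (√19353 - 46662)*(-44151) = (-46662 + √19353)*(-44151) = 2060173962 - 44151*√19353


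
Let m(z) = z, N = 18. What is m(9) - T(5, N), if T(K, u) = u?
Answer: -9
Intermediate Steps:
m(9) - T(5, N) = 9 - 1*18 = 9 - 18 = -9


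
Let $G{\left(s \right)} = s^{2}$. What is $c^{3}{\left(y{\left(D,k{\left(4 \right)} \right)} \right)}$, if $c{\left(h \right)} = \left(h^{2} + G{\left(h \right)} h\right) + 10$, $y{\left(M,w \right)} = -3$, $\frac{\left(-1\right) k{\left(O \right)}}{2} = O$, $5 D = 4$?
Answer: $-512$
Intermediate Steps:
$D = \frac{4}{5}$ ($D = \frac{1}{5} \cdot 4 = \frac{4}{5} \approx 0.8$)
$k{\left(O \right)} = - 2 O$
$c{\left(h \right)} = 10 + h^{2} + h^{3}$ ($c{\left(h \right)} = \left(h^{2} + h^{2} h\right) + 10 = \left(h^{2} + h^{3}\right) + 10 = 10 + h^{2} + h^{3}$)
$c^{3}{\left(y{\left(D,k{\left(4 \right)} \right)} \right)} = \left(10 + \left(-3\right)^{2} + \left(-3\right)^{3}\right)^{3} = \left(10 + 9 - 27\right)^{3} = \left(-8\right)^{3} = -512$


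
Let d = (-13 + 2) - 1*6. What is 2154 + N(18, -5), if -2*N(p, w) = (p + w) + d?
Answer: 2156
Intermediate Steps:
d = -17 (d = -11 - 6 = -17)
N(p, w) = 17/2 - p/2 - w/2 (N(p, w) = -((p + w) - 17)/2 = -(-17 + p + w)/2 = 17/2 - p/2 - w/2)
2154 + N(18, -5) = 2154 + (17/2 - ½*18 - ½*(-5)) = 2154 + (17/2 - 9 + 5/2) = 2154 + 2 = 2156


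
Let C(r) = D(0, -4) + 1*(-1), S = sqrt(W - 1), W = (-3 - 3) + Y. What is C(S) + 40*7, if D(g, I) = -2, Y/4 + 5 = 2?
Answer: 277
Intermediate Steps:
Y = -12 (Y = -20 + 4*2 = -20 + 8 = -12)
W = -18 (W = (-3 - 3) - 12 = -6 - 12 = -18)
S = I*sqrt(19) (S = sqrt(-18 - 1) = sqrt(-19) = I*sqrt(19) ≈ 4.3589*I)
C(r) = -3 (C(r) = -2 + 1*(-1) = -2 - 1 = -3)
C(S) + 40*7 = -3 + 40*7 = -3 + 280 = 277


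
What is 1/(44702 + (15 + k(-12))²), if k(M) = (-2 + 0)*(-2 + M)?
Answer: 1/46551 ≈ 2.1482e-5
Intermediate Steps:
k(M) = 4 - 2*M (k(M) = -2*(-2 + M) = 4 - 2*M)
1/(44702 + (15 + k(-12))²) = 1/(44702 + (15 + (4 - 2*(-12)))²) = 1/(44702 + (15 + (4 + 24))²) = 1/(44702 + (15 + 28)²) = 1/(44702 + 43²) = 1/(44702 + 1849) = 1/46551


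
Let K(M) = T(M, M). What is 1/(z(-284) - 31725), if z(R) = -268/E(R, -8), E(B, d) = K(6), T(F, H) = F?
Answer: -3/95309 ≈ -3.1477e-5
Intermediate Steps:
K(M) = M
E(B, d) = 6
z(R) = -134/3 (z(R) = -268/6 = -268*⅙ = -134/3)
1/(z(-284) - 31725) = 1/(-134/3 - 31725) = 1/(-95309/3) = -3/95309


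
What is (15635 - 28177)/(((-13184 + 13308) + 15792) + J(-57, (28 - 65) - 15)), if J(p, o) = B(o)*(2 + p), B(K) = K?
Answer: -6271/9388 ≈ -0.66798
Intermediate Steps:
J(p, o) = o*(2 + p)
(15635 - 28177)/(((-13184 + 13308) + 15792) + J(-57, (28 - 65) - 15)) = (15635 - 28177)/(((-13184 + 13308) + 15792) + ((28 - 65) - 15)*(2 - 57)) = -12542/((124 + 15792) + (-37 - 15)*(-55)) = -12542/(15916 - 52*(-55)) = -12542/(15916 + 2860) = -12542/18776 = -12542*1/18776 = -6271/9388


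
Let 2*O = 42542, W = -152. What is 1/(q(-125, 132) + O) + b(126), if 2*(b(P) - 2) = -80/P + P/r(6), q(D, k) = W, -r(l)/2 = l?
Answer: -2712247/760284 ≈ -3.5674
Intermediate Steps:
r(l) = -2*l
q(D, k) = -152
O = 21271 (O = (½)*42542 = 21271)
b(P) = 2 - 40/P - P/24 (b(P) = 2 + (-80/P + P/((-2*6)))/2 = 2 + (-80/P + P/(-12))/2 = 2 + (-80/P + P*(-1/12))/2 = 2 + (-80/P - P/12)/2 = 2 + (-40/P - P/24) = 2 - 40/P - P/24)
1/(q(-125, 132) + O) + b(126) = 1/(-152 + 21271) + (2 - 40/126 - 1/24*126) = 1/21119 + (2 - 40*1/126 - 21/4) = 1/21119 + (2 - 20/63 - 21/4) = 1/21119 - 899/252 = -2712247/760284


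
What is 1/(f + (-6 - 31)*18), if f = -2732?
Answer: -1/3398 ≈ -0.00029429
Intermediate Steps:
1/(f + (-6 - 31)*18) = 1/(-2732 + (-6 - 31)*18) = 1/(-2732 - 37*18) = 1/(-2732 - 666) = 1/(-3398) = -1/3398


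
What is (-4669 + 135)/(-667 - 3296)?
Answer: 4534/3963 ≈ 1.1441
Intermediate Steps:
(-4669 + 135)/(-667 - 3296) = -4534/(-3963) = -4534*(-1/3963) = 4534/3963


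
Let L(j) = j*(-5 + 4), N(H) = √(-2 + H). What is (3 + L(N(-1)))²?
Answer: (3 - I*√3)² ≈ 6.0 - 10.392*I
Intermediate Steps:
L(j) = -j (L(j) = j*(-1) = -j)
(3 + L(N(-1)))² = (3 - √(-2 - 1))² = (3 - √(-3))² = (3 - I*√3)²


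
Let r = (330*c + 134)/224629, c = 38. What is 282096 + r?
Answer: 63366955058/224629 ≈ 2.8210e+5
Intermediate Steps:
r = 12674/224629 (r = (330*38 + 134)/224629 = (12540 + 134)*(1/224629) = 12674*(1/224629) = 12674/224629 ≈ 0.056422)
282096 + r = 282096 + 12674/224629 = 63366955058/224629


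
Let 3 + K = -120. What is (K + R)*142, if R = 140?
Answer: 2414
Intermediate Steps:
K = -123 (K = -3 - 120 = -123)
(K + R)*142 = (-123 + 140)*142 = 17*142 = 2414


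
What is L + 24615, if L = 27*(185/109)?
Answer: 2688030/109 ≈ 24661.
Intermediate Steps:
L = 4995/109 (L = 27*(185*(1/109)) = 27*(185/109) = 4995/109 ≈ 45.826)
L + 24615 = 4995/109 + 24615 = 2688030/109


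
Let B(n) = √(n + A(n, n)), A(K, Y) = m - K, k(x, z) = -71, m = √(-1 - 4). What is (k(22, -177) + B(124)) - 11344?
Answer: -11415 + 5^(¼)*√I ≈ -11414.0 + 1.0574*I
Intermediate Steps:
m = I*√5 (m = √(-5) = I*√5 ≈ 2.2361*I)
A(K, Y) = -K + I*√5 (A(K, Y) = I*√5 - K = -K + I*√5)
B(n) = 5^(¼)*√I (B(n) = √(n + (-n + I*√5)) = √(I*√5) = 5^(¼)*√I)
(k(22, -177) + B(124)) - 11344 = (-71 + 5^(¼)*√I) - 11344 = -11415 + 5^(¼)*√I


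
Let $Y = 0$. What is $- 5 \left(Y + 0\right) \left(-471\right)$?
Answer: $0$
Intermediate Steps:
$- 5 \left(Y + 0\right) \left(-471\right) = - 5 \left(0 + 0\right) \left(-471\right) = \left(-5\right) 0 \left(-471\right) = 0 \left(-471\right) = 0$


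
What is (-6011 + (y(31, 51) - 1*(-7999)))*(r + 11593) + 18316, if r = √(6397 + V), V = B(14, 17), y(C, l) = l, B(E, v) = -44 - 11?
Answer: 23656443 + 2039*√6342 ≈ 2.3819e+7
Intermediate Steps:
B(E, v) = -55
V = -55
r = √6342 (r = √(6397 - 55) = √6342 ≈ 79.637)
(-6011 + (y(31, 51) - 1*(-7999)))*(r + 11593) + 18316 = (-6011 + (51 - 1*(-7999)))*(√6342 + 11593) + 18316 = (-6011 + (51 + 7999))*(11593 + √6342) + 18316 = (-6011 + 8050)*(11593 + √6342) + 18316 = 2039*(11593 + √6342) + 18316 = (23638127 + 2039*√6342) + 18316 = 23656443 + 2039*√6342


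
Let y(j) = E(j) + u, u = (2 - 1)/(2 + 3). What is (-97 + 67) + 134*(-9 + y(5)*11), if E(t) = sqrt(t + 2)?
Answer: -4706/5 + 1474*sqrt(7) ≈ 2958.6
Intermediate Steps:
u = 1/5 ≈ 0.20000
E(t) = sqrt(2 + t)
y(j) = 1/5 + sqrt(2 + j) (y(j) = sqrt(2 + j) + 1/5 = 1/5 + sqrt(2 + j))
(-97 + 67) + 134*(-9 + y(5)*11) = (-97 + 67) + 134*(-9 + (1/5 + sqrt(2 + 5))*11) = -30 + 134*(-9 + (1/5 + sqrt(7))*11) = -30 + 134*(-9 + (11/5 + 11*sqrt(7))) = -30 + 134*(-34/5 + 11*sqrt(7)) = -30 + (-4556/5 + 1474*sqrt(7)) = -4706/5 + 1474*sqrt(7)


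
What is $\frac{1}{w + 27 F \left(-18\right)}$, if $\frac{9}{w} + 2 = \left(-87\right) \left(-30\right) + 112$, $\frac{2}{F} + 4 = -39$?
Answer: $\frac{116960}{2644227} \approx 0.044232$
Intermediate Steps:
$F = - \frac{2}{43}$ ($F = \frac{2}{-4 - 39} = \frac{2}{-43} = 2 \left(- \frac{1}{43}\right) = - \frac{2}{43} \approx -0.046512$)
$w = \frac{9}{2720}$ ($w = \frac{9}{-2 + \left(\left(-87\right) \left(-30\right) + 112\right)} = \frac{9}{-2 + \left(2610 + 112\right)} = \frac{9}{-2 + 2722} = \frac{9}{2720} \approx 0.0033088$)
$\frac{1}{w + 27 F \left(-18\right)} = \frac{1}{\frac{9}{2720} + 27 \left(- \frac{2}{43}\right) \left(-18\right)} = \frac{1}{\frac{9}{2720} - - \frac{972}{43}} = \frac{1}{\frac{9}{2720} + \frac{972}{43}} = \frac{1}{\frac{2644227}{116960}} = \frac{116960}{2644227}$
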